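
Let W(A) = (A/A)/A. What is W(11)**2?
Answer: 1/121 ≈ 0.0082645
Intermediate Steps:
W(A) = 1/A
W(11)**2 = (1/11)**2 = 1/121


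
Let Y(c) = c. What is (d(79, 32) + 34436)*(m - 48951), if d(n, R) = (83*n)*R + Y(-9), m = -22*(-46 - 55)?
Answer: -11413604979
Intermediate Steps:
m = 2222 (m = -22*(-101) = 2222)
d(n, R) = -9 + 83*R*n (d(n, R) = (83*n)*R - 9 = 83*R*n - 9 = -9 + 83*R*n)
(d(79, 32) + 34436)*(m - 48951) = ((-9 + 83*32*79) + 34436)*(2222 - 48951) = ((-9 + 209824) + 34436)*(-46729) = (209815 + 34436)*(-46729) = 244251*(-46729) = -11413604979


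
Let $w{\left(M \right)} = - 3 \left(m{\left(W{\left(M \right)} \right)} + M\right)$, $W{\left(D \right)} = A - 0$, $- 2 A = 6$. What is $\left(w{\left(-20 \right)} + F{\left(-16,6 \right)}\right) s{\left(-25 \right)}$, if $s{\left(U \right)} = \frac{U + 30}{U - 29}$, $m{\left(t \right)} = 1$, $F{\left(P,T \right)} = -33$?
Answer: $- \frac{20}{9} \approx -2.2222$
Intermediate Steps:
$A = -3$ ($A = \left(- \frac{1}{2}\right) 6 = -3$)
$W{\left(D \right)} = -3$ ($W{\left(D \right)} = -3 - 0 = -3 + 0 = -3$)
$w{\left(M \right)} = -3 - 3 M$ ($w{\left(M \right)} = - 3 \left(1 + M\right) = -3 - 3 M$)
$s{\left(U \right)} = \frac{30 + U}{-29 + U}$
$\left(w{\left(-20 \right)} + F{\left(-16,6 \right)}\right) s{\left(-25 \right)} = \left(\left(-3 - -60\right) - 33\right) \frac{30 - 25}{-29 - 25} = \left(\left(-3 + 60\right) - 33\right) \frac{1}{-54} \cdot 5 = \left(57 - 33\right) \left(\left(- \frac{1}{54}\right) 5\right) = 24 \left(- \frac{5}{54}\right) = - \frac{20}{9}$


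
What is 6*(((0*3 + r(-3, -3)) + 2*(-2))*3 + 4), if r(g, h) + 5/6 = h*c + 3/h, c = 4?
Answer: -297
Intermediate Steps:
r(g, h) = -⅚ + 3/h + 4*h (r(g, h) = -⅚ + (h*4 + 3/h) = -⅚ + (4*h + 3/h) = -⅚ + (3/h + 4*h) = -⅚ + 3/h + 4*h)
6*(((0*3 + r(-3, -3)) + 2*(-2))*3 + 4) = 6*(((0*3 + (-⅚ + 3/(-3) + 4*(-3))) + 2*(-2))*3 + 4) = 6*(((0 + (-⅚ + 3*(-⅓) - 12)) - 4)*3 + 4) = 6*(((0 + (-⅚ - 1 - 12)) - 4)*3 + 4) = 6*(((0 - 83/6) - 4)*3 + 4) = 6*((-83/6 - 4)*3 + 4) = 6*(-107/6*3 + 4) = 6*(-107/2 + 4) = 6*(-99/2) = -297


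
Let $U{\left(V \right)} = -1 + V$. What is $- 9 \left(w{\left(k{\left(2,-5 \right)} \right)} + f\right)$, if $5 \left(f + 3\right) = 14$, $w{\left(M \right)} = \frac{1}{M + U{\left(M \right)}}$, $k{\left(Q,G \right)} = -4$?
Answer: $\frac{14}{5} \approx 2.8$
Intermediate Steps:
$w{\left(M \right)} = \frac{1}{-1 + 2 M}$ ($w{\left(M \right)} = \frac{1}{M + \left(-1 + M\right)} = \frac{1}{-1 + 2 M}$)
$f = - \frac{1}{5}$ ($f = -3 + \frac{1}{5} \cdot 14 = -3 + \frac{14}{5} = - \frac{1}{5} \approx -0.2$)
$- 9 \left(w{\left(k{\left(2,-5 \right)} \right)} + f\right) = - 9 \left(\frac{1}{-1 + 2 \left(-4\right)} - \frac{1}{5}\right) = - 9 \left(\frac{1}{-1 - 8} - \frac{1}{5}\right) = - 9 \left(\frac{1}{-9} - \frac{1}{5}\right) = - 9 \left(- \frac{1}{9} - \frac{1}{5}\right) = \left(-9\right) \left(- \frac{14}{45}\right) = \frac{14}{5}$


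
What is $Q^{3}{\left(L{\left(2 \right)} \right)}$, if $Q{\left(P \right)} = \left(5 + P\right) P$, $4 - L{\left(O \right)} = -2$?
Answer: $287496$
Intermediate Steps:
$L{\left(O \right)} = 6$ ($L{\left(O \right)} = 4 - -2 = 4 + 2 = 6$)
$Q{\left(P \right)} = P \left(5 + P\right)$
$Q^{3}{\left(L{\left(2 \right)} \right)} = \left(6 \left(5 + 6\right)\right)^{3} = \left(6 \cdot 11\right)^{3} = 66^{3} = 287496$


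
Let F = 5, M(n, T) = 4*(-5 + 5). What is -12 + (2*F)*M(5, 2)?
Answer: -12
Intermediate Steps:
M(n, T) = 0 (M(n, T) = 4*0 = 0)
-12 + (2*F)*M(5, 2) = -12 + (2*5)*0 = -12 + 10*0 = -12 + 0 = -12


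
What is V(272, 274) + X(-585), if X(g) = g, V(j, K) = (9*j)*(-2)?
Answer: -5481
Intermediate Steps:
V(j, K) = -18*j
V(272, 274) + X(-585) = -18*272 - 585 = -4896 - 585 = -5481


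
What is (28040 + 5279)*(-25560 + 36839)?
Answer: 375805001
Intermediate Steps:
(28040 + 5279)*(-25560 + 36839) = 33319*11279 = 375805001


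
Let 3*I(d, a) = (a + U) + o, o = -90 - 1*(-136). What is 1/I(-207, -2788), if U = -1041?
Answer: -1/1261 ≈ -0.00079302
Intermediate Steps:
o = 46 (o = -90 + 136 = 46)
I(d, a) = -995/3 + a/3 (I(d, a) = ((a - 1041) + 46)/3 = ((-1041 + a) + 46)/3 = (-995 + a)/3 = -995/3 + a/3)
1/I(-207, -2788) = 1/(-995/3 + (⅓)*(-2788)) = 1/(-995/3 - 2788/3) = 1/(-1261) = -1/1261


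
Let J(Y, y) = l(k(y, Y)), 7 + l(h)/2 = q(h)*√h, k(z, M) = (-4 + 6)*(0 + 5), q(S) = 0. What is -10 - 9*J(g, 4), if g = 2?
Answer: 116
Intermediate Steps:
k(z, M) = 10 (k(z, M) = 2*5 = 10)
l(h) = -14 (l(h) = -14 + 2*(0*√h) = -14 + 2*0 = -14 + 0 = -14)
J(Y, y) = -14
-10 - 9*J(g, 4) = -10 - 9*(-14) = -10 + 126 = 116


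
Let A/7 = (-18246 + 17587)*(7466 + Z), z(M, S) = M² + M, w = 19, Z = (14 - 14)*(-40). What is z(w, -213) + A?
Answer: -34440278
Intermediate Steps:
Z = 0 (Z = 0*(-40) = 0)
z(M, S) = M + M²
A = -34440658 (A = 7*((-18246 + 17587)*(7466 + 0)) = 7*(-659*7466) = 7*(-4920094) = -34440658)
z(w, -213) + A = 19*(1 + 19) - 34440658 = 19*20 - 34440658 = 380 - 34440658 = -34440278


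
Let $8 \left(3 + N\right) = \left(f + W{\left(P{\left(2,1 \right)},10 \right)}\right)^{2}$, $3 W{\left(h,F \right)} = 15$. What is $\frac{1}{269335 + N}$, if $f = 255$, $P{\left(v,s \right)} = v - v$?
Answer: $\frac{1}{277782} \approx 3.5999 \cdot 10^{-6}$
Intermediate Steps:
$P{\left(v,s \right)} = 0$
$W{\left(h,F \right)} = 5$ ($W{\left(h,F \right)} = \frac{1}{3} \cdot 15 = 5$)
$N = 8447$ ($N = -3 + \frac{\left(255 + 5\right)^{2}}{8} = -3 + \frac{260^{2}}{8} = -3 + \frac{1}{8} \cdot 67600 = -3 + 8450 = 8447$)
$\frac{1}{269335 + N} = \frac{1}{269335 + 8447} = \frac{1}{277782}$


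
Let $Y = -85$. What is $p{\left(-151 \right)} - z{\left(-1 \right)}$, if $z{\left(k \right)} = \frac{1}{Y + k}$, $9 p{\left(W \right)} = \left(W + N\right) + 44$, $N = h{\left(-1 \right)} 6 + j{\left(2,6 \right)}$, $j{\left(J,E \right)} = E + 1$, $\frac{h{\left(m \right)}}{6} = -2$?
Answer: $- \frac{14783}{774} \approx -19.099$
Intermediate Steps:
$h{\left(m \right)} = -12$ ($h{\left(m \right)} = 6 \left(-2\right) = -12$)
$j{\left(J,E \right)} = 1 + E$
$N = -65$ ($N = \left(-12\right) 6 + \left(1 + 6\right) = -72 + 7 = -65$)
$p{\left(W \right)} = - \frac{7}{3} + \frac{W}{9}$ ($p{\left(W \right)} = \frac{\left(W - 65\right) + 44}{9} = \frac{\left(-65 + W\right) + 44}{9} = \frac{-21 + W}{9} = - \frac{7}{3} + \frac{W}{9}$)
$z{\left(k \right)} = \frac{1}{-85 + k}$
$p{\left(-151 \right)} - z{\left(-1 \right)} = \left(- \frac{7}{3} + \frac{1}{9} \left(-151\right)\right) - \frac{1}{-85 - 1} = \left(- \frac{7}{3} - \frac{151}{9}\right) - \frac{1}{-86} = - \frac{172}{9} - - \frac{1}{86} = - \frac{172}{9} + \frac{1}{86} = - \frac{14783}{774}$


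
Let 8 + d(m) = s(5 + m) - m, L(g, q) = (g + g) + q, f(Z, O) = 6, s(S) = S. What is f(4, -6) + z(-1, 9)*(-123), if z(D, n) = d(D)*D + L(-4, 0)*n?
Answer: 8493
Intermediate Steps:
L(g, q) = q + 2*g (L(g, q) = 2*g + q = q + 2*g)
d(m) = -3 (d(m) = -8 + ((5 + m) - m) = -8 + 5 = -3)
z(D, n) = -8*n - 3*D (z(D, n) = -3*D + (0 + 2*(-4))*n = -3*D + (0 - 8)*n = -3*D - 8*n = -8*n - 3*D)
f(4, -6) + z(-1, 9)*(-123) = 6 + (-8*9 - 3*(-1))*(-123) = 6 + (-72 + 3)*(-123) = 6 - 69*(-123) = 6 + 8487 = 8493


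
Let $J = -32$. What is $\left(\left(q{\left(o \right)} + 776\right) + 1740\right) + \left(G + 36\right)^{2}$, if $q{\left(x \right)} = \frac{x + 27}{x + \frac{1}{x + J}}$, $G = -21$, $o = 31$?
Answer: $\frac{41144}{15} \approx 2742.9$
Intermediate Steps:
$q{\left(x \right)} = \frac{27 + x}{x + \frac{1}{-32 + x}}$ ($q{\left(x \right)} = \frac{x + 27}{x + \frac{1}{x - 32}} = \frac{27 + x}{x + \frac{1}{-32 + x}}$)
$\left(\left(q{\left(o \right)} + 776\right) + 1740\right) + \left(G + 36\right)^{2} = \left(\left(\frac{-864 + 31^{2} - 155}{1 + 31^{2} - 992} + 776\right) + 1740\right) + \left(-21 + 36\right)^{2} = \left(\left(\frac{-864 + 961 - 155}{1 + 961 - 992} + 776\right) + 1740\right) + 15^{2} = \left(\left(\frac{1}{-30} \left(-58\right) + 776\right) + 1740\right) + 225 = \left(\left(\left(- \frac{1}{30}\right) \left(-58\right) + 776\right) + 1740\right) + 225 = \left(\left(\frac{29}{15} + 776\right) + 1740\right) + 225 = \left(\frac{11669}{15} + 1740\right) + 225 = \frac{37769}{15} + 225 = \frac{41144}{15}$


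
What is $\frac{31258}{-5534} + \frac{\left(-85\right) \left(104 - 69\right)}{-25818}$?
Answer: $- \frac{395277697}{71438406} \approx -5.5331$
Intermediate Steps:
$\frac{31258}{-5534} + \frac{\left(-85\right) \left(104 - 69\right)}{-25818} = 31258 \left(- \frac{1}{5534}\right) + \left(-85\right) 35 \left(- \frac{1}{25818}\right) = - \frac{15629}{2767} - - \frac{2975}{25818} = - \frac{15629}{2767} + \frac{2975}{25818} = - \frac{395277697}{71438406}$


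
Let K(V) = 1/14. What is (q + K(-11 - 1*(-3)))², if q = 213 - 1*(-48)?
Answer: 13359025/196 ≈ 68158.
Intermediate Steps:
K(V) = 1/14
q = 261 (q = 213 + 48 = 261)
(q + K(-11 - 1*(-3)))² = (261 + 1/14)² = (3655/14)² = 13359025/196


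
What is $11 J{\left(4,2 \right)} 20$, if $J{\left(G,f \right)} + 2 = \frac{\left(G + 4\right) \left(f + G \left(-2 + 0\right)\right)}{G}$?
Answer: $-3080$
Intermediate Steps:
$J{\left(G,f \right)} = -2 + \frac{\left(4 + G\right) \left(f - 2 G\right)}{G}$ ($J{\left(G,f \right)} = -2 + \frac{\left(G + 4\right) \left(f + G \left(-2 + 0\right)\right)}{G} = -2 + \frac{\left(4 + G\right) \left(f + G \left(-2\right)\right)}{G} = -2 + \frac{\left(4 + G\right) \left(f - 2 G\right)}{G}$)
$11 J{\left(4,2 \right)} 20 = 11 \left(-10 + 2 - 8 + 4 \cdot 2 \cdot \frac{1}{4}\right) 20 = 11 \left(-10 + 2 - 8 + 2\right) 20 = 11 \left(-14\right) 20 = \left(-154\right) 20 = -3080$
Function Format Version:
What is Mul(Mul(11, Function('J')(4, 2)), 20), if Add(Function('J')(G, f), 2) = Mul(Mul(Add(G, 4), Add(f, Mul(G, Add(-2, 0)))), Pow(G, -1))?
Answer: -3080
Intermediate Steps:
Function('J')(G, f) = Add(-2, Mul(Pow(G, -1), Add(4, G), Add(f, Mul(-2, G)))) (Function('J')(G, f) = Add(-2, Mul(Mul(Add(G, 4), Add(f, Mul(G, Add(-2, 0)))), Pow(G, -1))) = Add(-2, Mul(Mul(Add(4, G), Add(f, Mul(G, -2))), Pow(G, -1))) = Add(-2, Mul(Mul(Add(4, G), Add(f, Mul(-2, G))), Pow(G, -1))) = Add(-2, Mul(Pow(G, -1), Add(4, G), Add(f, Mul(-2, G)))))
Mul(Mul(11, Function('J')(4, 2)), 20) = Mul(Mul(11, Add(-10, 2, Mul(-2, 4), Mul(4, 2, Pow(4, -1)))), 20) = Mul(Mul(11, Add(-10, 2, -8, Mul(4, 2, Rational(1, 4)))), 20) = Mul(Mul(11, Add(-10, 2, -8, 2)), 20) = Mul(Mul(11, -14), 20) = Mul(-154, 20) = -3080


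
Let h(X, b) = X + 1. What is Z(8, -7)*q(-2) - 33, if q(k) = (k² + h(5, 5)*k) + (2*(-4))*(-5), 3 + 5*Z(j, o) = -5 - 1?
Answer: -453/5 ≈ -90.600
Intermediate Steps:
h(X, b) = 1 + X
Z(j, o) = -9/5 (Z(j, o) = -⅗ + (-5 - 1)/5 = -⅗ + (⅕)*(-6) = -⅗ - 6/5 = -9/5)
q(k) = 40 + k² + 6*k (q(k) = (k² + (1 + 5)*k) + (2*(-4))*(-5) = (k² + 6*k) - 8*(-5) = (k² + 6*k) + 40 = 40 + k² + 6*k)
Z(8, -7)*q(-2) - 33 = -9*(40 + (-2)² + 6*(-2))/5 - 33 = -9*(40 + 4 - 12)/5 - 33 = -9/5*32 - 33 = -288/5 - 33 = -453/5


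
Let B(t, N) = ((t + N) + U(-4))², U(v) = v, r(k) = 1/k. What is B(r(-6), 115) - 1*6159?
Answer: 220501/36 ≈ 6125.0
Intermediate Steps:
r(k) = 1/k
B(t, N) = (-4 + N + t)² (B(t, N) = ((t + N) - 4)² = ((N + t) - 4)² = (-4 + N + t)²)
B(r(-6), 115) - 1*6159 = (-4 + 115 + 1/(-6))² - 1*6159 = (-4 + 115 - ⅙)² - 6159 = (665/6)² - 6159 = 442225/36 - 6159 = 220501/36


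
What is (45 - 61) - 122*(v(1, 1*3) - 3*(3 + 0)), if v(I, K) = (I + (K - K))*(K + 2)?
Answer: 472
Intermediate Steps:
v(I, K) = I*(2 + K) (v(I, K) = (I + 0)*(2 + K) = I*(2 + K))
(45 - 61) - 122*(v(1, 1*3) - 3*(3 + 0)) = (45 - 61) - 122*(1*(2 + 1*3) - 3*(3 + 0)) = -16 - 122*(1*(2 + 3) - 3*3) = -16 - 122*(1*5 - 9) = -16 - 122*(5 - 9) = -16 - 122*(-4) = -16 + 488 = 472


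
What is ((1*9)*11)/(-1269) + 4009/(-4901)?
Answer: -619180/691041 ≈ -0.89601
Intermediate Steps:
((1*9)*11)/(-1269) + 4009/(-4901) = (9*11)*(-1/1269) + 4009*(-1/4901) = 99*(-1/1269) - 4009/4901 = -11/141 - 4009/4901 = -619180/691041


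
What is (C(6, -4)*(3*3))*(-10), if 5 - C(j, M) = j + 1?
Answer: 180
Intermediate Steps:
C(j, M) = 4 - j (C(j, M) = 5 - (j + 1) = 5 - (1 + j) = 5 + (-1 - j) = 4 - j)
(C(6, -4)*(3*3))*(-10) = ((4 - 1*6)*(3*3))*(-10) = ((4 - 6)*9)*(-10) = -2*9*(-10) = -18*(-10) = 180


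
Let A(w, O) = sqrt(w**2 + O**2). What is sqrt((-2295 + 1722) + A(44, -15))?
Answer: sqrt(-573 + sqrt(2161)) ≈ 22.946*I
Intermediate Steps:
A(w, O) = sqrt(O**2 + w**2)
sqrt((-2295 + 1722) + A(44, -15)) = sqrt((-2295 + 1722) + sqrt((-15)**2 + 44**2)) = sqrt(-573 + sqrt(225 + 1936)) = sqrt(-573 + sqrt(2161))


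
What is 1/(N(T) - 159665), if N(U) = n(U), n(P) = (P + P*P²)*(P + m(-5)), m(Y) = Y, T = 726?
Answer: 1/275896187677 ≈ 3.6246e-12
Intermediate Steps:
n(P) = (-5 + P)*(P + P³) (n(P) = (P + P*P²)*(P - 5) = (P + P³)*(-5 + P) = (-5 + P)*(P + P³))
N(U) = U*(-5 + U + U³ - 5*U²)
1/(N(T) - 159665) = 1/(726*(-5 + 726 + 726³ - 5*726²) - 159665) = 1/(726*(-5 + 726 + 382657176 - 5*527076) - 159665) = 1/(726*(-5 + 726 + 382657176 - 2635380) - 159665) = 1/(726*380022517 - 159665) = 1/(275896347342 - 159665) = 1/275896187677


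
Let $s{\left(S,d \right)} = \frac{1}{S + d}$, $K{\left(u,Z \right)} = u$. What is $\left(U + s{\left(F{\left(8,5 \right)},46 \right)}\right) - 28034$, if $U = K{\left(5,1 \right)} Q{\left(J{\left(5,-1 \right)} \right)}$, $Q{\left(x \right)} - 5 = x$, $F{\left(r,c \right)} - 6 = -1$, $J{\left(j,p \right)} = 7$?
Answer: $- \frac{1426673}{51} \approx -27974.0$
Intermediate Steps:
$F{\left(r,c \right)} = 5$ ($F{\left(r,c \right)} = 6 - 1 = 5$)
$Q{\left(x \right)} = 5 + x$
$U = 60$ ($U = 5 \left(5 + 7\right) = 5 \cdot 12 = 60$)
$\left(U + s{\left(F{\left(8,5 \right)},46 \right)}\right) - 28034 = \left(60 + \frac{1}{5 + 46}\right) - 28034 = \left(60 + \frac{1}{51}\right) - 28034 = \frac{3061}{51} - 28034 = - \frac{1426673}{51}$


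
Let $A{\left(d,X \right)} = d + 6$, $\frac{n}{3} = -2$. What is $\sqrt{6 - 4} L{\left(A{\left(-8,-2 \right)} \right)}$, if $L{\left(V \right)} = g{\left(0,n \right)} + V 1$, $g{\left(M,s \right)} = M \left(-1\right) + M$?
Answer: $- 2 \sqrt{2} \approx -2.8284$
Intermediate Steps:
$n = -6$ ($n = 3 \left(-2\right) = -6$)
$A{\left(d,X \right)} = 6 + d$
$g{\left(M,s \right)} = 0$ ($g{\left(M,s \right)} = - M + M = 0$)
$L{\left(V \right)} = V$ ($L{\left(V \right)} = 0 + V 1 = 0 + V = V$)
$\sqrt{6 - 4} L{\left(A{\left(-8,-2 \right)} \right)} = \sqrt{6 - 4} \left(6 - 8\right) = \sqrt{2} \left(-2\right) = - 2 \sqrt{2}$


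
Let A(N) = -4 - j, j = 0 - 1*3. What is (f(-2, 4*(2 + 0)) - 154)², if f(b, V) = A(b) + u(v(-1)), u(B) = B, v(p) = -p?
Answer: 23716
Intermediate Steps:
j = -3 (j = 0 - 3 = -3)
A(N) = -1 (A(N) = -4 - 1*(-3) = -4 + 3 = -1)
f(b, V) = 0 (f(b, V) = -1 - 1*(-1) = -1 + 1 = 0)
(f(-2, 4*(2 + 0)) - 154)² = (0 - 154)² = (-154)² = 23716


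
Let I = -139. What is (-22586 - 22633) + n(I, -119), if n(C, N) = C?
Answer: -45358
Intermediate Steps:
(-22586 - 22633) + n(I, -119) = (-22586 - 22633) - 139 = -45219 - 139 = -45358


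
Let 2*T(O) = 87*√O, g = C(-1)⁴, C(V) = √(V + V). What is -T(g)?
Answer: -87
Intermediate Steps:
C(V) = √2*√V (C(V) = √(2*V) = √2*√V)
g = 4 (g = (√2*√(-1))⁴ = (√2*I)⁴ = (I*√2)⁴ = 4)
T(O) = 87*√O/2 (T(O) = (87*√O)/2 = 87*√O/2)
-T(g) = -87*√4/2 = -87*2/2 = -1*87 = -87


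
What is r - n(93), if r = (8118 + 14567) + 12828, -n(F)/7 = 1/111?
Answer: 3941950/111 ≈ 35513.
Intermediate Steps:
n(F) = -7/111
r = 35513 (r = 22685 + 12828 = 35513)
r - n(93) = 35513 - 1*(-7/111) = 35513 + 7/111 = 3941950/111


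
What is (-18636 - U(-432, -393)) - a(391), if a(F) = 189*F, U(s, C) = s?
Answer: -92103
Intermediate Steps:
(-18636 - U(-432, -393)) - a(391) = (-18636 - 1*(-432)) - 189*391 = (-18636 + 432) - 1*73899 = -18204 - 73899 = -92103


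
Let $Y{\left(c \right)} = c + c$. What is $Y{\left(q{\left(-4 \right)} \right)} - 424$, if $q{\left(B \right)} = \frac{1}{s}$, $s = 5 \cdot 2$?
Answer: $- \frac{2119}{5} \approx -423.8$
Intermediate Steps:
$s = 10$
$q{\left(B \right)} = \frac{1}{10}$
$Y{\left(c \right)} = 2 c$
$Y{\left(q{\left(-4 \right)} \right)} - 424 = 2 \cdot \frac{1}{10} - 424 = \frac{1}{5} - 424 = - \frac{2119}{5}$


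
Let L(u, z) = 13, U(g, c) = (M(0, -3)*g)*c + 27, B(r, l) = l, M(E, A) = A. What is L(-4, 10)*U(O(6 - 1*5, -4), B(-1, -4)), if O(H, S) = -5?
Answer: -429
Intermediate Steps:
U(g, c) = 27 - 3*c*g (U(g, c) = (-3*g)*c + 27 = -3*c*g + 27 = 27 - 3*c*g)
L(-4, 10)*U(O(6 - 1*5, -4), B(-1, -4)) = 13*(27 - 3*(-4)*(-5)) = 13*(27 - 60) = 13*(-33) = -429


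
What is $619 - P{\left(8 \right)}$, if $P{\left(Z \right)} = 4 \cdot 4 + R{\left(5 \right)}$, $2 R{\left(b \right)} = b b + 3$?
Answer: $589$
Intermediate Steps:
$R{\left(b \right)} = \frac{3}{2} + \frac{b^{2}}{2}$ ($R{\left(b \right)} = \frac{b b + 3}{2} = \frac{b^{2} + 3}{2} = \frac{3 + b^{2}}{2} = \frac{3}{2} + \frac{b^{2}}{2}$)
$P{\left(Z \right)} = 30$ ($P{\left(Z \right)} = 4 \cdot 4 + \left(\frac{3}{2} + \frac{5^{2}}{2}\right) = 16 + \left(\frac{3}{2} + \frac{1}{2} \cdot 25\right) = 16 + \left(\frac{3}{2} + \frac{25}{2}\right) = 16 + 14 = 30$)
$619 - P{\left(8 \right)} = 619 - 30 = 589$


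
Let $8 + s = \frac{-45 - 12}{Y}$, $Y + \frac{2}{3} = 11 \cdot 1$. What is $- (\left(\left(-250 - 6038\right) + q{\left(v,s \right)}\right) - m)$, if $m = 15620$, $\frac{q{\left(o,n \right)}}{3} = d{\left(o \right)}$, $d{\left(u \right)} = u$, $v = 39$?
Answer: $21791$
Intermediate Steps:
$Y = \frac{31}{3}$ ($Y = - \frac{2}{3} + 11 \cdot 1 = - \frac{2}{3} + 11 = \frac{31}{3} \approx 10.333$)
$s = - \frac{419}{31}$ ($s = -8 + \frac{-45 - 12}{\frac{31}{3}} = -8 - \frac{171}{31} = - \frac{419}{31} \approx -13.516$)
$q{\left(o,n \right)} = 3 o$
$- (\left(\left(-250 - 6038\right) + q{\left(v,s \right)}\right) - m) = - (\left(\left(-250 - 6038\right) + 3 \cdot 39\right) - 15620) = - (\left(\left(-250 - 6038\right) + 117\right) - 15620) = - (\left(-6288 + 117\right) - 15620) = - (-6171 - 15620) = \left(-1\right) \left(-21791\right) = 21791$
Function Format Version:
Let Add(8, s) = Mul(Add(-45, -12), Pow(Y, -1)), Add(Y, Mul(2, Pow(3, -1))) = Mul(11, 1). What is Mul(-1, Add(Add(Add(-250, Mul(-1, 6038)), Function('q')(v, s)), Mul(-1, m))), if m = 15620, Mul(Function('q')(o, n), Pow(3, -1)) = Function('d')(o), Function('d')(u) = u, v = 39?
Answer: 21791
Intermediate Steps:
Y = Rational(31, 3) (Y = Add(Rational(-2, 3), Mul(11, 1)) = Add(Rational(-2, 3), 11) = Rational(31, 3) ≈ 10.333)
s = Rational(-419, 31) (s = Add(-8, Mul(Add(-45, -12), Pow(Rational(31, 3), -1))) = Add(-8, Mul(-57, Rational(3, 31))) = Add(-8, Rational(-171, 31)) = Rational(-419, 31) ≈ -13.516)
Function('q')(o, n) = Mul(3, o)
Mul(-1, Add(Add(Add(-250, Mul(-1, 6038)), Function('q')(v, s)), Mul(-1, m))) = Mul(-1, Add(Add(Add(-250, Mul(-1, 6038)), Mul(3, 39)), Mul(-1, 15620))) = Mul(-1, Add(Add(Add(-250, -6038), 117), -15620)) = Mul(-1, Add(Add(-6288, 117), -15620)) = Mul(-1, Add(-6171, -15620)) = Mul(-1, -21791) = 21791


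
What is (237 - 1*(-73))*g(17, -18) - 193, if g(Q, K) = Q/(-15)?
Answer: -1633/3 ≈ -544.33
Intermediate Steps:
g(Q, K) = -Q/15 (g(Q, K) = Q*(-1/15) = -Q/15)
(237 - 1*(-73))*g(17, -18) - 193 = (237 - 1*(-73))*(-1/15*17) - 193 = (237 + 73)*(-17/15) - 193 = 310*(-17/15) - 193 = -1054/3 - 193 = -1633/3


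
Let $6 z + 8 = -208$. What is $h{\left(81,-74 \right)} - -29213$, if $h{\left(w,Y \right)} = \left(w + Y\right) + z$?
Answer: $29184$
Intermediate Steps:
$z = -36$ ($z = - \frac{4}{3} + \frac{1}{6} \left(-208\right) = - \frac{4}{3} - \frac{104}{3} = -36$)
$h{\left(w,Y \right)} = -36 + Y + w$ ($h{\left(w,Y \right)} = \left(w + Y\right) - 36 = \left(Y + w\right) - 36 = -36 + Y + w$)
$h{\left(81,-74 \right)} - -29213 = \left(-36 - 74 + 81\right) - -29213 = -29 + 29213 = 29184$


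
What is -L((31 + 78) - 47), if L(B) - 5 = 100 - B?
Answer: -43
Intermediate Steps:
L(B) = 105 - B (L(B) = 5 + (100 - B) = 105 - B)
-L((31 + 78) - 47) = -(105 - ((31 + 78) - 47)) = -(105 - (109 - 47)) = -(105 - 1*62) = -(105 - 62) = -1*43 = -43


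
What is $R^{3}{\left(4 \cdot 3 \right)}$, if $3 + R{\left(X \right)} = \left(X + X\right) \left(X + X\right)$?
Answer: $188132517$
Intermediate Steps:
$R{\left(X \right)} = -3 + 4 X^{2}$ ($R{\left(X \right)} = -3 + \left(X + X\right) \left(X + X\right) = -3 + 2 X 2 X = -3 + 4 X^{2}$)
$R^{3}{\left(4 \cdot 3 \right)} = \left(-3 + 4 \left(4 \cdot 3\right)^{2}\right)^{3} = \left(-3 + 4 \cdot 12^{2}\right)^{3} = \left(-3 + 4 \cdot 144\right)^{3} = \left(-3 + 576\right)^{3} = 573^{3} = 188132517$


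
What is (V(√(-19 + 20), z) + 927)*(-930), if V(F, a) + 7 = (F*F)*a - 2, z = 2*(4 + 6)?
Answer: -872340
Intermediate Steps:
z = 20 (z = 2*10 = 20)
V(F, a) = -9 + a*F² (V(F, a) = -7 + ((F*F)*a - 2) = -7 + (F²*a - 2) = -7 + (a*F² - 2) = -7 + (-2 + a*F²) = -9 + a*F²)
(V(√(-19 + 20), z) + 927)*(-930) = ((-9 + 20*(√(-19 + 20))²) + 927)*(-930) = ((-9 + 20*(√1)²) + 927)*(-930) = ((-9 + 20*1²) + 927)*(-930) = ((-9 + 20*1) + 927)*(-930) = ((-9 + 20) + 927)*(-930) = (11 + 927)*(-930) = 938*(-930) = -872340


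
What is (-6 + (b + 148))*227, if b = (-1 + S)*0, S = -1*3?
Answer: 32234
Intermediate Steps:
S = -3
b = 0 (b = (-1 - 3)*0 = -4*0 = 0)
(-6 + (b + 148))*227 = (-6 + (0 + 148))*227 = (-6 + 148)*227 = 142*227 = 32234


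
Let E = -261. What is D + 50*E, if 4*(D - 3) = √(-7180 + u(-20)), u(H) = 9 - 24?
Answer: -13047 + I*√7195/4 ≈ -13047.0 + 21.206*I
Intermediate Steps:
u(H) = -15
D = 3 + I*√7195/4 (D = 3 + √(-7180 - 15)/4 = 3 + √(-7195)/4 = 3 + (I*√7195)/4 = 3 + I*√7195/4 ≈ 3.0 + 21.206*I)
D + 50*E = (3 + I*√7195/4) + 50*(-261) = (3 + I*√7195/4) - 13050 = -13047 + I*√7195/4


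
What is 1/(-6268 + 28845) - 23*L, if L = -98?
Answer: 50888559/22577 ≈ 2254.0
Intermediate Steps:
1/(-6268 + 28845) - 23*L = 1/(-6268 + 28845) - 23*(-98) = 1/22577 - 1*(-2254) = 1/22577 + 2254 = 50888559/22577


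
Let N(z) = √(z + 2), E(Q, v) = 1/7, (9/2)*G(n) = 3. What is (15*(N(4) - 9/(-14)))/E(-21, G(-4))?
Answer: 135/2 + 105*√6 ≈ 324.70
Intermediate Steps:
G(n) = ⅔ (G(n) = (2/9)*3 = ⅔)
E(Q, v) = ⅐
N(z) = √(2 + z)
(15*(N(4) - 9/(-14)))/E(-21, G(-4)) = (15*(√(2 + 4) - 9/(-14)))/(⅐) = (15*(√6 - 9*(-1/14)))*7 = (15*(√6 + 9/14))*7 = (15*(9/14 + √6))*7 = (135/14 + 15*√6)*7 = 135/2 + 105*√6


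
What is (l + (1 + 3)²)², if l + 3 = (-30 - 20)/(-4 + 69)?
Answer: 25281/169 ≈ 149.59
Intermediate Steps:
l = -49/13 (l = -3 + (-30 - 20)/(-4 + 69) = -3 - 50/65 = -3 - 50*1/65 = -3 - 10/13 = -49/13 ≈ -3.7692)
(l + (1 + 3)²)² = (-49/13 + (1 + 3)²)² = (-49/13 + 4²)² = (-49/13 + 16)² = (159/13)² = 25281/169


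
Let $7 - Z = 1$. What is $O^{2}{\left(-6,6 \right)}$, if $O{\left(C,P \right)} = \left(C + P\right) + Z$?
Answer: $36$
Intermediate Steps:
$Z = 6$ ($Z = 7 - 1 = 6$)
$O{\left(C,P \right)} = 6 + C + P$ ($O{\left(C,P \right)} = \left(C + P\right) + 6 = 6 + C + P$)
$O^{2}{\left(-6,6 \right)} = \left(6 - 6 + 6\right)^{2} = 6^{2} = 36$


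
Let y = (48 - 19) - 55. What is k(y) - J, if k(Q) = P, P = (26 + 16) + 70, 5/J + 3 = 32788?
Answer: 734383/6557 ≈ 112.00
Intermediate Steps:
J = 1/6557 (J = 5/(-3 + 32788) = 5/32785 = 5*(1/32785) = 1/6557 ≈ 0.00015251)
y = -26 (y = 29 - 55 = -26)
P = 112 (P = 42 + 70 = 112)
k(Q) = 112
k(y) - J = 112 - 1*1/6557 = 112 - 1/6557 = 734383/6557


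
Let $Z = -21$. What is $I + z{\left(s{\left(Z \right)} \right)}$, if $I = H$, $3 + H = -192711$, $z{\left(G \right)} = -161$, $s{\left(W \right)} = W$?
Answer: $-192875$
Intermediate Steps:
$H = -192714$ ($H = -3 - 192711 = -192714$)
$I = -192714$
$I + z{\left(s{\left(Z \right)} \right)} = -192714 - 161 = -192875$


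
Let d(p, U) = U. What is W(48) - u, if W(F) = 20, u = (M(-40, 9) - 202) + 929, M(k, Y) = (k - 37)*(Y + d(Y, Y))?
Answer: 679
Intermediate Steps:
M(k, Y) = 2*Y*(-37 + k) (M(k, Y) = (k - 37)*(Y + Y) = (-37 + k)*(2*Y) = 2*Y*(-37 + k))
u = -659 (u = (2*9*(-37 - 40) - 202) + 929 = (2*9*(-77) - 202) + 929 = (-1386 - 202) + 929 = -1588 + 929 = -659)
W(48) - u = 20 - 1*(-659) = 20 + 659 = 679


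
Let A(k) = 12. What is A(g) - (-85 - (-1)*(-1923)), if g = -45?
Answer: 2020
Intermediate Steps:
A(g) - (-85 - (-1)*(-1923)) = 12 - (-85 - (-1)*(-1923)) = 12 - (-85 - 1*1923) = 12 - (-85 - 1923) = 12 - 1*(-2008) = 12 + 2008 = 2020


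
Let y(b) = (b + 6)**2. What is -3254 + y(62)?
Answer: 1370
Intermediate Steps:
y(b) = (6 + b)**2
-3254 + y(62) = -3254 + (6 + 62)**2 = -3254 + 68**2 = -3254 + 4624 = 1370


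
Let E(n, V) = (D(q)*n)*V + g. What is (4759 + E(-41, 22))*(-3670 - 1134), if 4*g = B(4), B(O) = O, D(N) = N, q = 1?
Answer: -18533832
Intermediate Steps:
g = 1 (g = (¼)*4 = 1)
E(n, V) = 1 + V*n (E(n, V) = (1*n)*V + 1 = n*V + 1 = V*n + 1 = 1 + V*n)
(4759 + E(-41, 22))*(-3670 - 1134) = (4759 + (1 + 22*(-41)))*(-3670 - 1134) = (4759 + (1 - 902))*(-4804) = (4759 - 901)*(-4804) = 3858*(-4804) = -18533832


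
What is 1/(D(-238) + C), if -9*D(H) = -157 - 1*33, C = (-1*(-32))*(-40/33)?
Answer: -99/1750 ≈ -0.056571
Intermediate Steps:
C = -1280/33 (C = 32*(-40*1/33) = 32*(-40/33) = -1280/33 ≈ -38.788)
D(H) = 190/9 (D(H) = -(-157 - 1*33)/9 = -(-157 - 33)/9 = -1/9*(-190) = 190/9)
1/(D(-238) + C) = 1/(190/9 - 1280/33) = 1/(-1750/99) = -99/1750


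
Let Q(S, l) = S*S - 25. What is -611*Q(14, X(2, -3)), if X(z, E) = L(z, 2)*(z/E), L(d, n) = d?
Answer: -104481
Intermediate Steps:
X(z, E) = z²/E (X(z, E) = z*(z/E) = z²/E)
Q(S, l) = -25 + S² (Q(S, l) = S² - 25 = -25 + S²)
-611*Q(14, X(2, -3)) = -611*(-25 + 14²) = -611*(-25 + 196) = -611*171 = -104481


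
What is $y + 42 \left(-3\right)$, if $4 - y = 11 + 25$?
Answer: $-158$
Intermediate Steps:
$y = -32$ ($y = 4 - \left(11 + 25\right) = 4 - 36 = -32$)
$y + 42 \left(-3\right) = -32 + 42 \left(-3\right) = -32 - 126 = -158$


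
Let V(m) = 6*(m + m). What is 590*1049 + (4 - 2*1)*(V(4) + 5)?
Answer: 619016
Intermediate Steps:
V(m) = 12*m (V(m) = 6*(2*m) = 12*m)
590*1049 + (4 - 2*1)*(V(4) + 5) = 590*1049 + (4 - 2*1)*(12*4 + 5) = 618910 + (4 - 2)*(48 + 5) = 618910 + 2*53 = 618910 + 106 = 619016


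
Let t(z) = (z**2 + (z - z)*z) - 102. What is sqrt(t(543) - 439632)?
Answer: I*sqrt(144885) ≈ 380.64*I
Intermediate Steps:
t(z) = -102 + z**2 (t(z) = (z**2 + 0*z) - 102 = (z**2 + 0) - 102 = z**2 - 102 = -102 + z**2)
sqrt(t(543) - 439632) = sqrt((-102 + 543**2) - 439632) = sqrt((-102 + 294849) - 439632) = sqrt(294747 - 439632) = sqrt(-144885) = I*sqrt(144885)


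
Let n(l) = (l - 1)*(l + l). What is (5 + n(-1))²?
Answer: 81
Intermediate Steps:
n(l) = 2*l*(-1 + l) (n(l) = (-1 + l)*(2*l) = 2*l*(-1 + l))
(5 + n(-1))² = (5 + 2*(-1)*(-1 - 1))² = (5 + 2*(-1)*(-2))² = (5 + 4)² = 9² = 81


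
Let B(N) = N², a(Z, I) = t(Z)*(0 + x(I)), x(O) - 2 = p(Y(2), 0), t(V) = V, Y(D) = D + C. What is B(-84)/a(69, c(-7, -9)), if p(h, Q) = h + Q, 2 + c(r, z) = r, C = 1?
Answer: 2352/115 ≈ 20.452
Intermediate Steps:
c(r, z) = -2 + r
Y(D) = 1 + D (Y(D) = D + 1 = 1 + D)
p(h, Q) = Q + h
x(O) = 5 (x(O) = 2 + (0 + (1 + 2)) = 2 + (0 + 3) = 2 + 3 = 5)
a(Z, I) = 5*Z (a(Z, I) = Z*(0 + 5) = Z*5 = 5*Z)
B(-84)/a(69, c(-7, -9)) = (-84)²/((5*69)) = 7056/345 = 7056*(1/345) = 2352/115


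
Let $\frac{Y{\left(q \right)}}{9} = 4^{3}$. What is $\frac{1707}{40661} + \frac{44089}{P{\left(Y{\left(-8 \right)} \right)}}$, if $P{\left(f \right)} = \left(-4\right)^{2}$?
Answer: $\frac{1792730141}{650576} \approx 2755.6$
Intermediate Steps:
$Y{\left(q \right)} = 576$ ($Y{\left(q \right)} = 9 \cdot 4^{3} = 9 \cdot 64 = 576$)
$P{\left(f \right)} = 16$
$\frac{1707}{40661} + \frac{44089}{P{\left(Y{\left(-8 \right)} \right)}} = \frac{1707}{40661} + \frac{44089}{16} = \frac{1792730141}{650576}$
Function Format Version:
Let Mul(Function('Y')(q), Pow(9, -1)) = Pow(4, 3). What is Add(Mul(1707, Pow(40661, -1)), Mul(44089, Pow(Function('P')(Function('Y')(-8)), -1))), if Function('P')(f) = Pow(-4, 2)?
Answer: Rational(1792730141, 650576) ≈ 2755.6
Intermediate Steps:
Function('Y')(q) = 576 (Function('Y')(q) = Mul(9, Pow(4, 3)) = Mul(9, 64) = 576)
Function('P')(f) = 16
Add(Mul(1707, Pow(40661, -1)), Mul(44089, Pow(Function('P')(Function('Y')(-8)), -1))) = Add(Mul(1707, Pow(40661, -1)), Mul(44089, Pow(16, -1))) = Add(Mul(1707, Rational(1, 40661)), Mul(44089, Rational(1, 16))) = Add(Rational(1707, 40661), Rational(44089, 16)) = Rational(1792730141, 650576)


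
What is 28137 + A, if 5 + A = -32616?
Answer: -4484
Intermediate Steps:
A = -32621 (A = -5 - 32616 = -32621)
28137 + A = 28137 - 32621 = -4484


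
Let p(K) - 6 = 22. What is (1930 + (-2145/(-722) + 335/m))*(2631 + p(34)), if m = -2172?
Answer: 4029730706605/784092 ≈ 5.1394e+6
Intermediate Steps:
p(K) = 28 (p(K) = 6 + 22 = 28)
(1930 + (-2145/(-722) + 335/m))*(2631 + p(34)) = (1930 + (-2145/(-722) + 335/(-2172)))*(2631 + 28) = (1930 + (-2145*(-1/722) + 335*(-1/2172)))*2659 = (1930 + (2145/722 - 335/2172))*2659 = (1930 + 2208535/784092)*2659 = (1515506095/784092)*2659 = 4029730706605/784092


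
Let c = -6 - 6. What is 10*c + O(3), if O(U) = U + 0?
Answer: -117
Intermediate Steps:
c = -12
O(U) = U
10*c + O(3) = 10*(-12) + 3 = -120 + 3 = -117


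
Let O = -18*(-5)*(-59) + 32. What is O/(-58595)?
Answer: 5278/58595 ≈ 0.090076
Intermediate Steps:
O = -5278 (O = 90*(-59) + 32 = -5310 + 32 = -5278)
O/(-58595) = -5278/(-58595) = -5278*(-1/58595) = 5278/58595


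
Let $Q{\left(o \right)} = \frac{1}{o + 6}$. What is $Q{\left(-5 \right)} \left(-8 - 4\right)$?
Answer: $-12$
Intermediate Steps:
$Q{\left(o \right)} = \frac{1}{6 + o}$
$Q{\left(-5 \right)} \left(-8 - 4\right) = \frac{-8 - 4}{6 - 5} = 1^{-1} \left(-12\right) = 1 \left(-12\right) = -12$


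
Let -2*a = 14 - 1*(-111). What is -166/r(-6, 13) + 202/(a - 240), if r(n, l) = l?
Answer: -105682/7865 ≈ -13.437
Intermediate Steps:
a = -125/2 (a = -(14 - 1*(-111))/2 = -(14 + 111)/2 = -½*125 = -125/2 ≈ -62.500)
-166/r(-6, 13) + 202/(a - 240) = -166/13 + 202/(-125/2 - 240) = -166*1/13 + 202/(-605/2) = -166/13 + 202*(-2/605) = -166/13 - 404/605 = -105682/7865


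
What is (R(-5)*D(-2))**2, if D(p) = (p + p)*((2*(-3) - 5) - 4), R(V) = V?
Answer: 90000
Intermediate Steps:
D(p) = -30*p (D(p) = (2*p)*((-6 - 5) - 4) = (2*p)*(-11 - 4) = (2*p)*(-15) = -30*p)
(R(-5)*D(-2))**2 = (-(-150)*(-2))**2 = (-5*60)**2 = (-300)**2 = 90000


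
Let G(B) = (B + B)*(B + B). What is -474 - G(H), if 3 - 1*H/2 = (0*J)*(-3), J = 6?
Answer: -618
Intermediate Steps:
H = 6 (H = 6 - 2*0*6*(-3) = 6 - 0*(-3) = 6 - 2*0 = 6 + 0 = 6)
G(B) = 4*B² (G(B) = (2*B)*(2*B) = 4*B²)
-474 - G(H) = -474 - 4*6² = -474 - 4*36 = -474 - 1*144 = -474 - 144 = -618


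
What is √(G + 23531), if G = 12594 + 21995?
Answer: 2*√14530 ≈ 241.08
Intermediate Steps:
G = 34589
√(G + 23531) = √(34589 + 23531) = √58120 = 2*√14530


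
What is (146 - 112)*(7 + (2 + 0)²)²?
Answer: 4114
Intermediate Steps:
(146 - 112)*(7 + (2 + 0)²)² = 34*(7 + 2²)² = 34*(7 + 4)² = 34*11² = 34*121 = 4114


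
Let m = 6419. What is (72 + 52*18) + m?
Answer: 7427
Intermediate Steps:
(72 + 52*18) + m = (72 + 52*18) + 6419 = (72 + 936) + 6419 = 1008 + 6419 = 7427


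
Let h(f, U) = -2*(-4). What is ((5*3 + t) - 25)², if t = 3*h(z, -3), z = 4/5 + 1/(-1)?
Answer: 196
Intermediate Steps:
z = -⅕ (z = 4*(⅕) + 1*(-1) = ⅘ - 1 = -⅕ ≈ -0.20000)
h(f, U) = 8
t = 24 (t = 3*8 = 24)
((5*3 + t) - 25)² = ((5*3 + 24) - 25)² = ((15 + 24) - 25)² = (39 - 25)² = 14² = 196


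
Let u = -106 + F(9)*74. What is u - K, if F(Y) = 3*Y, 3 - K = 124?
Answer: 2013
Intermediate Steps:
K = -121 (K = 3 - 1*124 = 3 - 124 = -121)
u = 1892 (u = -106 + (3*9)*74 = -106 + 27*74 = -106 + 1998 = 1892)
u - K = 1892 - 1*(-121) = 1892 + 121 = 2013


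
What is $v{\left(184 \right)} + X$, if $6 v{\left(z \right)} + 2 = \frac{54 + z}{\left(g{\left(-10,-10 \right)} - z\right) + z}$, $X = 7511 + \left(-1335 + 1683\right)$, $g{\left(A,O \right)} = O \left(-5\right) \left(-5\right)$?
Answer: $\frac{1964627}{250} \approx 7858.5$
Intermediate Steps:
$g{\left(A,O \right)} = 25 O$ ($g{\left(A,O \right)} = - 5 O \left(-5\right) = 25 O$)
$X = 7859$ ($X = 7511 + 348 = 7859$)
$v{\left(z \right)} = - \frac{277}{750} - \frac{z}{1500}$ ($v{\left(z \right)} = - \frac{1}{3} + \frac{\left(54 + z\right) \frac{1}{\left(25 \left(-10\right) - z\right) + z}}{6} = - \frac{1}{3} + \frac{\left(54 + z\right) \frac{1}{\left(-250 - z\right) + z}}{6} = - \frac{1}{3} + \frac{\left(54 + z\right) \frac{1}{-250}}{6} = - \frac{1}{3} + \frac{\left(54 + z\right) \left(- \frac{1}{250}\right)}{6} = - \frac{1}{3} + \frac{- \frac{27}{125} - \frac{z}{250}}{6} = - \frac{1}{3} - \left(\frac{9}{250} + \frac{z}{1500}\right) = - \frac{277}{750} - \frac{z}{1500}$)
$v{\left(184 \right)} + X = \left(- \frac{277}{750} - \frac{46}{375}\right) + 7859 = - \frac{123}{250} + 7859 = \frac{1964627}{250}$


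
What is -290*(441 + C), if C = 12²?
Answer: -169650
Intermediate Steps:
C = 144
-290*(441 + C) = -290*(441 + 144) = -290*585 = -169650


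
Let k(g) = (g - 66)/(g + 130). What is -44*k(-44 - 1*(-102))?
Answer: 88/47 ≈ 1.8723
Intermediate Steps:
k(g) = (-66 + g)/(130 + g)
-44*k(-44 - 1*(-102)) = -44*(-66 + (-44 - 1*(-102)))/(130 + (-44 - 1*(-102))) = -44*(-66 + (-44 + 102))/(130 + (-44 + 102)) = -44*(-66 + 58)/(130 + 58) = -44*(-8)/188 = -11*(-8)/47 = -44*(-2/47) = 88/47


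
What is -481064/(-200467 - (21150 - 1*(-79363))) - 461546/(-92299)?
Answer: 45829460304/6945038255 ≈ 6.5989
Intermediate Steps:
-481064/(-200467 - (21150 - 1*(-79363))) - 461546/(-92299) = -481064/(-200467 - (21150 + 79363)) - 461546*(-1/92299) = -481064/(-200467 - 1*100513) + 461546/92299 = -481064/(-200467 - 100513) + 461546/92299 = -481064/(-300980) + 461546/92299 = -481064*(-1/300980) + 461546/92299 = 120266/75245 + 461546/92299 = 45829460304/6945038255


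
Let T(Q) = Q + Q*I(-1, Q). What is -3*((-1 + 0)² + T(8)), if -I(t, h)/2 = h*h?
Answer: 3045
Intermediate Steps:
I(t, h) = -2*h² (I(t, h) = -2*h*h = -2*h²)
T(Q) = Q - 2*Q³ (T(Q) = Q + Q*(-2*Q²) = Q - 2*Q³)
-3*((-1 + 0)² + T(8)) = -3*((-1 + 0)² + (8 - 2*8³)) = -3*((-1)² + (8 - 2*512)) = -3*(1 + (8 - 1024)) = -3*(1 - 1016) = -3*(-1015) = 3045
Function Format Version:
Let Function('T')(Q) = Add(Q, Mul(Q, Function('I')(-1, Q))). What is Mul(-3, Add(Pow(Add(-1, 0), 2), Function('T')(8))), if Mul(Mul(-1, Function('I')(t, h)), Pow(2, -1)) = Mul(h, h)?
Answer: 3045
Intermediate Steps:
Function('I')(t, h) = Mul(-2, Pow(h, 2)) (Function('I')(t, h) = Mul(-2, Mul(h, h)) = Mul(-2, Pow(h, 2)))
Function('T')(Q) = Add(Q, Mul(-2, Pow(Q, 3))) (Function('T')(Q) = Add(Q, Mul(Q, Mul(-2, Pow(Q, 2)))) = Add(Q, Mul(-2, Pow(Q, 3))))
Mul(-3, Add(Pow(Add(-1, 0), 2), Function('T')(8))) = Mul(-3, Add(Pow(Add(-1, 0), 2), Add(8, Mul(-2, Pow(8, 3))))) = Mul(-3, Add(Pow(-1, 2), Add(8, Mul(-2, 512)))) = Mul(-3, Add(1, Add(8, -1024))) = Mul(-3, Add(1, -1016)) = Mul(-3, -1015) = 3045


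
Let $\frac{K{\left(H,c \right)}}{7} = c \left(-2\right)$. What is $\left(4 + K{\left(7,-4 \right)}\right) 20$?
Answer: $1200$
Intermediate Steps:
$K{\left(H,c \right)} = - 14 c$ ($K{\left(H,c \right)} = 7 c \left(-2\right) = 7 \left(- 2 c\right) = - 14 c$)
$\left(4 + K{\left(7,-4 \right)}\right) 20 = \left(4 - -56\right) 20 = \left(4 + 56\right) 20 = 60 \cdot 20 = 1200$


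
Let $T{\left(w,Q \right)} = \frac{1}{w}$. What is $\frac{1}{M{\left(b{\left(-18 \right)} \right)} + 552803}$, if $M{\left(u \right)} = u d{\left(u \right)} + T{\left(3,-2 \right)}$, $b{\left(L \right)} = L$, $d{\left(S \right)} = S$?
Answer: $\frac{3}{1659382} \approx 1.8079 \cdot 10^{-6}$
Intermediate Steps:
$M{\left(u \right)} = \frac{1}{3} + u^{2}$ ($M{\left(u \right)} = u u + \frac{1}{3} = u^{2} + \frac{1}{3} = \frac{1}{3} + u^{2}$)
$\frac{1}{M{\left(b{\left(-18 \right)} \right)} + 552803} = \frac{1}{\left(\frac{1}{3} + \left(-18\right)^{2}\right) + 552803} = \frac{1}{\left(\frac{1}{3} + 324\right) + 552803} = \frac{1}{\frac{973}{3} + 552803} = \frac{1}{\frac{1659382}{3}} = \frac{3}{1659382}$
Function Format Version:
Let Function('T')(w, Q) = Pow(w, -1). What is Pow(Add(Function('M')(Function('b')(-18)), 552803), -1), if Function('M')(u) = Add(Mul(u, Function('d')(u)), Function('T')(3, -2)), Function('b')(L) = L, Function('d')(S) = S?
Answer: Rational(3, 1659382) ≈ 1.8079e-6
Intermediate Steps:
Function('M')(u) = Add(Rational(1, 3), Pow(u, 2)) (Function('M')(u) = Add(Mul(u, u), Pow(3, -1)) = Add(Pow(u, 2), Rational(1, 3)) = Add(Rational(1, 3), Pow(u, 2)))
Pow(Add(Function('M')(Function('b')(-18)), 552803), -1) = Pow(Add(Add(Rational(1, 3), Pow(-18, 2)), 552803), -1) = Pow(Add(Add(Rational(1, 3), 324), 552803), -1) = Pow(Add(Rational(973, 3), 552803), -1) = Pow(Rational(1659382, 3), -1) = Rational(3, 1659382)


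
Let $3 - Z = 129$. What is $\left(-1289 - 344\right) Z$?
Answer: $205758$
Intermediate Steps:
$Z = -126$ ($Z = 3 - 129 = -126$)
$\left(-1289 - 344\right) Z = \left(-1289 - 344\right) \left(-126\right) = \left(-1633\right) \left(-126\right) = 205758$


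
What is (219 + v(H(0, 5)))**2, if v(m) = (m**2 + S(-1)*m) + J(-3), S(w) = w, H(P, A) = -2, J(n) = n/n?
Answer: 51076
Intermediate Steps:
J(n) = 1
v(m) = 1 + m**2 - m (v(m) = (m**2 - m) + 1 = 1 + m**2 - m)
(219 + v(H(0, 5)))**2 = (219 + (1 + (-2)**2 - 1*(-2)))**2 = (219 + (1 + 4 + 2))**2 = (219 + 7)**2 = 226**2 = 51076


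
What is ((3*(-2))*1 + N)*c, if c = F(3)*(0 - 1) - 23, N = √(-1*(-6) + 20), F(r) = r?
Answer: 156 - 26*√26 ≈ 23.426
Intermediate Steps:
N = √26 (N = √(6 + 20) = √26 ≈ 5.0990)
c = -26 (c = 3*(0 - 1) - 23 = 3*(-1) - 23 = -3 - 23 = -26)
((3*(-2))*1 + N)*c = ((3*(-2))*1 + √26)*(-26) = (-6*1 + √26)*(-26) = (-6 + √26)*(-26) = 156 - 26*√26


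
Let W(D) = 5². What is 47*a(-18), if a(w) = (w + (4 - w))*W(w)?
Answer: 4700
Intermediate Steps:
W(D) = 25
a(w) = 100 (a(w) = (w + (4 - w))*25 = 4*25 = 100)
47*a(-18) = 47*100 = 4700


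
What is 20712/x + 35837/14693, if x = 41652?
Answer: 149750345/50999403 ≈ 2.9363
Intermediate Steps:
20712/x + 35837/14693 = 20712/41652 + 35837/14693 = 20712*(1/41652) + 35837*(1/14693) = 1726/3471 + 35837/14693 = 149750345/50999403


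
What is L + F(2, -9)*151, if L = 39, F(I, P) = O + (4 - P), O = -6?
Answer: 1096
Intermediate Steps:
F(I, P) = -2 - P (F(I, P) = -6 + (4 - P) = -2 - P)
L + F(2, -9)*151 = 39 + (-2 - 1*(-9))*151 = 39 + (-2 + 9)*151 = 39 + 7*151 = 39 + 1057 = 1096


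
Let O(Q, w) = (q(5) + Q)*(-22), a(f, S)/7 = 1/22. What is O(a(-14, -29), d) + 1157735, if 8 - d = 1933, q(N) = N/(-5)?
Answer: 1157750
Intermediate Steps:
q(N) = -N/5 (q(N) = N*(-⅕) = -N/5)
a(f, S) = 7/22
d = -1925 (d = 8 - 1*1933 = 8 - 1933 = -1925)
O(Q, w) = 22 - 22*Q (O(Q, w) = (-⅕*5 + Q)*(-22) = (-1 + Q)*(-22) = 22 - 22*Q)
O(a(-14, -29), d) + 1157735 = (22 - 22*7/22) + 1157735 = (22 - 7) + 1157735 = 15 + 1157735 = 1157750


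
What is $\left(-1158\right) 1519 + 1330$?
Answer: $-1757672$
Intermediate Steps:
$\left(-1158\right) 1519 + 1330 = -1759002 + 1330 = -1757672$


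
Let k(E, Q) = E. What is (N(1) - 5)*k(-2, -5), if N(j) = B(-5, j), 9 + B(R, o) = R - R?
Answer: 28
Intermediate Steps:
B(R, o) = -9 (B(R, o) = -9 + (R - R) = -9 + 0 = -9)
N(j) = -9
(N(1) - 5)*k(-2, -5) = (-9 - 5)*(-2) = -14*(-2) = 28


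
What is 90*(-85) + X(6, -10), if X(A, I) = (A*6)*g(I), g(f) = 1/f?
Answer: -38268/5 ≈ -7653.6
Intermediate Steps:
g(f) = 1/f
X(A, I) = 6*A/I (X(A, I) = (A*6)/I = (6*A)/I = 6*A/I)
90*(-85) + X(6, -10) = 90*(-85) + 6*6/(-10) = -7650 + 6*6*(-1/10) = -7650 - 18/5 = -38268/5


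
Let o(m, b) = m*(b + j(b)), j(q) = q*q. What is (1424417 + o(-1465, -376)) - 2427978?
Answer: -207568561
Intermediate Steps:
j(q) = q²
o(m, b) = m*(b + b²)
(1424417 + o(-1465, -376)) - 2427978 = (1424417 - 376*(-1465)*(1 - 376)) - 2427978 = (1424417 - 376*(-1465)*(-375)) - 2427978 = (1424417 - 206565000) - 2427978 = -205140583 - 2427978 = -207568561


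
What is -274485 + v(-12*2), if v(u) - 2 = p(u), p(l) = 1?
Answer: -274482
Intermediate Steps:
v(u) = 3 (v(u) = 2 + 1 = 3)
-274485 + v(-12*2) = -274485 + 3 = -274482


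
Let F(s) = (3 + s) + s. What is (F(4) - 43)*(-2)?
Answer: 64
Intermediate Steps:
F(s) = 3 + 2*s
(F(4) - 43)*(-2) = ((3 + 2*4) - 43)*(-2) = ((3 + 8) - 43)*(-2) = (11 - 43)*(-2) = -32*(-2) = 64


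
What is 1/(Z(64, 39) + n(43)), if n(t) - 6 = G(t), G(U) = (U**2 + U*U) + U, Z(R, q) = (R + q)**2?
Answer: 1/14356 ≈ 6.9657e-5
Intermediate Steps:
G(U) = U + 2*U**2 (G(U) = (U**2 + U**2) + U = 2*U**2 + U = U + 2*U**2)
n(t) = 6 + t*(1 + 2*t)
1/(Z(64, 39) + n(43)) = 1/((64 + 39)**2 + (6 + 43*(1 + 2*43))) = 1/(103**2 + (6 + 43*(1 + 86))) = 1/(10609 + (6 + 43*87)) = 1/(10609 + (6 + 3741)) = 1/(10609 + 3747) = 1/14356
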